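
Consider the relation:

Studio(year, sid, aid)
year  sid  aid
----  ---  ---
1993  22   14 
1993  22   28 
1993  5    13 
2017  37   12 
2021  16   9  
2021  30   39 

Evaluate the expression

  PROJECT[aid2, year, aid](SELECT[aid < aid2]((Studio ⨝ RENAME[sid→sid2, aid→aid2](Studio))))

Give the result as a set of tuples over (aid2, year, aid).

{(14, 1993, 13), (28, 1993, 13), (28, 1993, 14), (39, 2021, 9)}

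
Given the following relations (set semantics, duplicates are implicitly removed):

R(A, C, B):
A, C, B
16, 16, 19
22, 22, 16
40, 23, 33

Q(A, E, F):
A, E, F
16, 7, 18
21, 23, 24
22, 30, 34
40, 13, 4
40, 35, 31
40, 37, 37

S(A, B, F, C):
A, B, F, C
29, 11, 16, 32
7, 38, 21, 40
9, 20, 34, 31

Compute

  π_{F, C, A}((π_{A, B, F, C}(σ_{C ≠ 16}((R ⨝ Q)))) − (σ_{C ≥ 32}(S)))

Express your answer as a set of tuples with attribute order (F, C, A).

Natural join on A: {(16, 16, 19, 7, 18), (22, 22, 16, 30, 34), (40, 23, 33, 13, 4), (40, 23, 33, 35, 31), (40, 23, 33, 37, 37)}
Selection C ≠ 16: {(22, 22, 16, 30, 34), (40, 23, 33, 13, 4), (40, 23, 33, 35, 31), (40, 23, 33, 37, 37)}
Projecting to A, B, F, C: {(22, 16, 34, 22), (40, 33, 31, 23), (40, 33, 37, 23), (40, 33, 4, 23)}
Selection C ≥ 32: {(29, 11, 16, 32), (7, 38, 21, 40)}
Difference: {(22, 16, 34, 22), (40, 33, 31, 23), (40, 33, 37, 23), (40, 33, 4, 23)} with {(29, 11, 16, 32), (7, 38, 21, 40)} → {(22, 16, 34, 22), (40, 33, 31, 23), (40, 33, 37, 23), (40, 33, 4, 23)}
Projecting to F, C, A: {(31, 23, 40), (34, 22, 22), (37, 23, 40), (4, 23, 40)}

{(31, 23, 40), (34, 22, 22), (37, 23, 40), (4, 23, 40)}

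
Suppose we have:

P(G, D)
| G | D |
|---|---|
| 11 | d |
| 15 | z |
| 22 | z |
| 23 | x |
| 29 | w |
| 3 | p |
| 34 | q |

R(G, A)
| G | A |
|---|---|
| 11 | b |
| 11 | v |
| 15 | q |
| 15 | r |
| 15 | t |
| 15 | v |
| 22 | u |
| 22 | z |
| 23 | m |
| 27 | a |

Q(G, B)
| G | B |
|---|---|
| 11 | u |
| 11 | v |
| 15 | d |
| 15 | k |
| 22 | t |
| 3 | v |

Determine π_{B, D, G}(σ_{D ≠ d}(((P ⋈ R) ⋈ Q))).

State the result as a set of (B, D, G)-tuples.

P ⋈ R (natural join on G): {(11, d, b), (11, d, v), (15, z, q), (15, z, r), (15, z, t), (15, z, v), (22, z, u), (22, z, z), (23, x, m)}
(P ⋈ R) ⋈ Q (natural join on G): {(11, d, b, u), (11, d, b, v), (11, d, v, u), (11, d, v, v), (15, z, q, d), (15, z, q, k), (15, z, r, d), (15, z, r, k), (15, z, t, d), (15, z, t, k), (15, z, v, d), (15, z, v, k), (22, z, u, t), (22, z, z, t)}
Selection D ≠ d: {(15, z, q, d), (15, z, q, k), (15, z, r, d), (15, z, r, k), (15, z, t, d), (15, z, t, k), (15, z, v, d), (15, z, v, k), (22, z, u, t), (22, z, z, t)}
Projecting to B, D, G (7 duplicate(s) eliminated): {(d, z, 15), (k, z, 15), (t, z, 22)}

{(d, z, 15), (k, z, 15), (t, z, 22)}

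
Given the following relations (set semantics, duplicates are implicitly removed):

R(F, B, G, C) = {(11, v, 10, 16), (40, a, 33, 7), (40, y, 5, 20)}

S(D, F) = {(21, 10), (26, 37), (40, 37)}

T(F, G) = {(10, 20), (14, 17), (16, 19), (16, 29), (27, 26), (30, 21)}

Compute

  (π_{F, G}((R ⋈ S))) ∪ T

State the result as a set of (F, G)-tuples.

{(10, 20), (14, 17), (16, 19), (16, 29), (27, 26), (30, 21)}

Joining R and S on F yields {}.
Projecting to F, G: {}
Set union of the two operands is {(10, 20), (14, 17), (16, 19), (16, 29), (27, 26), (30, 21)}.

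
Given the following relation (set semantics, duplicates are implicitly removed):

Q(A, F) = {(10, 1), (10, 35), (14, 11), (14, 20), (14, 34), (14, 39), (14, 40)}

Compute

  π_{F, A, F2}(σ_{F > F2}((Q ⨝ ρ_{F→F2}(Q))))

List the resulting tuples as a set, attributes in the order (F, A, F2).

{(20, 14, 11), (34, 14, 11), (34, 14, 20), (35, 10, 1), (39, 14, 11), (39, 14, 20), (39, 14, 34), (40, 14, 11), (40, 14, 20), (40, 14, 34), (40, 14, 39)}

ρ[F→F2]: schema becomes (A, F2); tuples unchanged.
Q ⋈ ρ_{F→F2}(Q) (natural join on A): {(10, 1, 1), (10, 1, 35), (10, 35, 1), (10, 35, 35), (14, 11, 11), (14, 11, 20), (14, 11, 34), (14, 11, 39), (14, 11, 40), (14, 20, 11), (14, 20, 20), (14, 20, 34), (14, 20, 39), (14, 20, 40), (14, 34, 11), (14, 34, 20), (14, 34, 34), (14, 34, 39), (14, 34, 40), (14, 39, 11), (14, 39, 20), (14, 39, 34), (14, 39, 39), (14, 39, 40), (14, 40, 11), (14, 40, 20), (14, 40, 34), (14, 40, 39), (14, 40, 40)}
Apply σ_{F > F2}; surviving tuples: {(10, 35, 1), (14, 20, 11), (14, 34, 11), (14, 34, 20), (14, 39, 11), (14, 39, 20), (14, 39, 34), (14, 40, 11), (14, 40, 20), (14, 40, 34), (14, 40, 39)}
π_{F, A, F2} gives {(20, 14, 11), (34, 14, 11), (34, 14, 20), (35, 10, 1), (39, 14, 11), (39, 14, 20), (39, 14, 34), (40, 14, 11), (40, 14, 20), (40, 14, 34), (40, 14, 39)}.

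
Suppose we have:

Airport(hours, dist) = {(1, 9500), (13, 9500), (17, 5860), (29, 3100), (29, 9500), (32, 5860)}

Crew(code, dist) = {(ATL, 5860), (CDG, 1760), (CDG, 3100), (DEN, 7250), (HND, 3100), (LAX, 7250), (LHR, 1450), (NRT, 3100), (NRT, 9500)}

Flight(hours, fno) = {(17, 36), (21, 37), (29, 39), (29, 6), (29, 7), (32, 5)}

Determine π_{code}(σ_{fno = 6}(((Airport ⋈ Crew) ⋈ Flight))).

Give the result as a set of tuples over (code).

{CDG, HND, NRT}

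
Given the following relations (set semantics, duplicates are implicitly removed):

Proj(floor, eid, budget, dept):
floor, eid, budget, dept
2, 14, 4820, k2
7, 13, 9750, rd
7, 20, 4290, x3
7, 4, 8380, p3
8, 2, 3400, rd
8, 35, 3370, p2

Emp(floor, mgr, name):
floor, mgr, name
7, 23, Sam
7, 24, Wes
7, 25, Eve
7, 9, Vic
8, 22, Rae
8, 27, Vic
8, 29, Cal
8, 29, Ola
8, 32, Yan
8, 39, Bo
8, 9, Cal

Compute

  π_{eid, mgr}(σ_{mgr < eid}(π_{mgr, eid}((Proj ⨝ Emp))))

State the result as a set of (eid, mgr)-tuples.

Proj ⋈ Emp (natural join on floor): {(7, 13, 9750, rd, 23, Sam), (7, 13, 9750, rd, 24, Wes), (7, 13, 9750, rd, 25, Eve), (7, 13, 9750, rd, 9, Vic), (7, 20, 4290, x3, 23, Sam), (7, 20, 4290, x3, 24, Wes), (7, 20, 4290, x3, 25, Eve), (7, 20, 4290, x3, 9, Vic), (7, 4, 8380, p3, 23, Sam), (7, 4, 8380, p3, 24, Wes), (7, 4, 8380, p3, 25, Eve), (7, 4, 8380, p3, 9, Vic), (8, 2, 3400, rd, 22, Rae), (8, 2, 3400, rd, 27, Vic), (8, 2, 3400, rd, 29, Cal), (8, 2, 3400, rd, 29, Ola), (8, 2, 3400, rd, 32, Yan), (8, 2, 3400, rd, 39, Bo), (8, 2, 3400, rd, 9, Cal), (8, 35, 3370, p2, 22, Rae), (8, 35, 3370, p2, 27, Vic), (8, 35, 3370, p2, 29, Cal), (8, 35, 3370, p2, 29, Ola), (8, 35, 3370, p2, 32, Yan), (8, 35, 3370, p2, 39, Bo), (8, 35, 3370, p2, 9, Cal)}
π_{mgr, eid} gives {(22, 2), (22, 35), (23, 13), (23, 20), (23, 4), (24, 13), (24, 20), (24, 4), (25, 13), (25, 20), (25, 4), (27, 2), (27, 35), (29, 2), (29, 35), (32, 2), (32, 35), (39, 2), (39, 35), (9, 13), (9, 2), (9, 20), (9, 35), (9, 4)} (2 duplicate(s) eliminated).
Apply σ_{mgr < eid}; surviving tuples: {(22, 35), (27, 35), (29, 35), (32, 35), (9, 13), (9, 20), (9, 35)}
π_{eid, mgr} gives {(13, 9), (20, 9), (35, 22), (35, 27), (35, 29), (35, 32), (35, 9)}.

{(13, 9), (20, 9), (35, 22), (35, 27), (35, 29), (35, 32), (35, 9)}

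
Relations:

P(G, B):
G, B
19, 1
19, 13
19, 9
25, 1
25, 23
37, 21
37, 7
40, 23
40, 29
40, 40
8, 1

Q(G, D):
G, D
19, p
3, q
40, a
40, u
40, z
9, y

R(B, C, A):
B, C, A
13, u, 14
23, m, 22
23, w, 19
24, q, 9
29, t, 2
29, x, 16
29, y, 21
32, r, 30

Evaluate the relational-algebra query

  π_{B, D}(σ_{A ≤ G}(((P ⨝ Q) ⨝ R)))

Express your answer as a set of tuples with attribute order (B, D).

Joining P and Q on G yields {(19, 1, p), (19, 13, p), (19, 9, p), (40, 23, a), (40, 23, u), (40, 23, z), (40, 29, a), (40, 29, u), (40, 29, z), (40, 40, a), (40, 40, u), (40, 40, z)}.
Joining (P ⨝ Q) and R on B yields {(19, 13, p, u, 14), (40, 23, a, m, 22), (40, 23, a, w, 19), (40, 23, u, m, 22), (40, 23, u, w, 19), (40, 23, z, m, 22), (40, 23, z, w, 19), (40, 29, a, t, 2), (40, 29, a, x, 16), (40, 29, a, y, 21), (40, 29, u, t, 2), (40, 29, u, x, 16), (40, 29, u, y, 21), (40, 29, z, t, 2), (40, 29, z, x, 16), (40, 29, z, y, 21)}.
Filtering on A ≤ G leaves {(19, 13, p, u, 14), (40, 23, a, m, 22), (40, 23, a, w, 19), (40, 23, u, m, 22), (40, 23, u, w, 19), (40, 23, z, m, 22), (40, 23, z, w, 19), (40, 29, a, t, 2), (40, 29, a, x, 16), (40, 29, a, y, 21), (40, 29, u, t, 2), (40, 29, u, x, 16), (40, 29, u, y, 21), (40, 29, z, t, 2), (40, 29, z, x, 16), (40, 29, z, y, 21)}.
π_{B, D} gives {(13, p), (23, a), (23, u), (23, z), (29, a), (29, u), (29, z)} (9 duplicate(s) eliminated).

{(13, p), (23, a), (23, u), (23, z), (29, a), (29, u), (29, z)}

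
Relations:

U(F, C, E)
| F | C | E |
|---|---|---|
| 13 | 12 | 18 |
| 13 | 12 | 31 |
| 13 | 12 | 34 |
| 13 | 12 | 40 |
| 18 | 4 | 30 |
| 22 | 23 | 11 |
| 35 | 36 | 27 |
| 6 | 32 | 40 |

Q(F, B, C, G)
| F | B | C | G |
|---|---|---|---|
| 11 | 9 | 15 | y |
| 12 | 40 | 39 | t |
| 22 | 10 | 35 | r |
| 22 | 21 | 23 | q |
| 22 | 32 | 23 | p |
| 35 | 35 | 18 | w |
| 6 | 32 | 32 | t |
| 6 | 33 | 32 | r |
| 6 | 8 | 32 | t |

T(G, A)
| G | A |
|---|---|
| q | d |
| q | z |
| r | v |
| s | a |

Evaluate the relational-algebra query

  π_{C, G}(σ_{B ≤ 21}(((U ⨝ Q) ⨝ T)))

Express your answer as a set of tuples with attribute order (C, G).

{(23, q)}

Natural join on F, C: {(22, 23, 11, 21, q), (22, 23, 11, 32, p), (6, 32, 40, 32, t), (6, 32, 40, 33, r), (6, 32, 40, 8, t)}
Natural join on G: {(22, 23, 11, 21, q, d), (22, 23, 11, 21, q, z), (6, 32, 40, 33, r, v)}
Selection B ≤ 21: {(22, 23, 11, 21, q, d), (22, 23, 11, 21, q, z)}
Projecting to C, G (1 duplicate(s) eliminated): {(23, q)}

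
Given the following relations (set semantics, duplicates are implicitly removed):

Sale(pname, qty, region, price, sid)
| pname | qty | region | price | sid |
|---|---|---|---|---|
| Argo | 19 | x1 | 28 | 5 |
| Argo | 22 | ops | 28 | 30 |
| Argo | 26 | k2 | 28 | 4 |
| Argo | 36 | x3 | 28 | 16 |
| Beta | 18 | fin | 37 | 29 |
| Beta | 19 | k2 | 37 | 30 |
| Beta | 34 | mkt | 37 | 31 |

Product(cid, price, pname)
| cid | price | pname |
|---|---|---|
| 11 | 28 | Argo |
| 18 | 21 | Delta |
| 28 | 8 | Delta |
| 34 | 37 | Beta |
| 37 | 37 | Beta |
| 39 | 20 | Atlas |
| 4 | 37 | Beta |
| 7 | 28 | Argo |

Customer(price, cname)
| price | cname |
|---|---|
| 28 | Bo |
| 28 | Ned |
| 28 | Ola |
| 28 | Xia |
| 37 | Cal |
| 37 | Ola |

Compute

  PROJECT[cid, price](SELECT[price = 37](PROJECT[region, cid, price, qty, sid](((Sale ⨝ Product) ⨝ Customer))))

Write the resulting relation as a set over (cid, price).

{(34, 37), (37, 37), (4, 37)}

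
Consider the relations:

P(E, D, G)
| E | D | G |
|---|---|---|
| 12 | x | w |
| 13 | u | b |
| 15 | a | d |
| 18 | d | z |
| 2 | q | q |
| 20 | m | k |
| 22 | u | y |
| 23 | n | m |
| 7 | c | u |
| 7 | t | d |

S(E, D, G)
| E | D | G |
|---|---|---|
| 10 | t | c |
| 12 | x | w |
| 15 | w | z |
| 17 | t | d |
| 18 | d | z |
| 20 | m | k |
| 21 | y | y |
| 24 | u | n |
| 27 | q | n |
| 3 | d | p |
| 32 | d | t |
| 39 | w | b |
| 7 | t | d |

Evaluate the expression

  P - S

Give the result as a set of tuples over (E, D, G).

{(13, u, b), (15, a, d), (2, q, q), (22, u, y), (23, n, m), (7, c, u)}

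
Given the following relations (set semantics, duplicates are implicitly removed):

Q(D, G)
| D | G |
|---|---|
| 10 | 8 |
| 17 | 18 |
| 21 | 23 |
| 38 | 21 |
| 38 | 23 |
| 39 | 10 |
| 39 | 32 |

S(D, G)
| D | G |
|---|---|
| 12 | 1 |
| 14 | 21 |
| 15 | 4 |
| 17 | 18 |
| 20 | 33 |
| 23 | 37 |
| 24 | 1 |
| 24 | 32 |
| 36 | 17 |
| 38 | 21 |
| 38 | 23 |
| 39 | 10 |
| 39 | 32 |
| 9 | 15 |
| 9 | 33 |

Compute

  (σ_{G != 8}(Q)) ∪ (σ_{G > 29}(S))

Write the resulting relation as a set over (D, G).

{(17, 18), (20, 33), (21, 23), (23, 37), (24, 32), (38, 21), (38, 23), (39, 10), (39, 32), (9, 33)}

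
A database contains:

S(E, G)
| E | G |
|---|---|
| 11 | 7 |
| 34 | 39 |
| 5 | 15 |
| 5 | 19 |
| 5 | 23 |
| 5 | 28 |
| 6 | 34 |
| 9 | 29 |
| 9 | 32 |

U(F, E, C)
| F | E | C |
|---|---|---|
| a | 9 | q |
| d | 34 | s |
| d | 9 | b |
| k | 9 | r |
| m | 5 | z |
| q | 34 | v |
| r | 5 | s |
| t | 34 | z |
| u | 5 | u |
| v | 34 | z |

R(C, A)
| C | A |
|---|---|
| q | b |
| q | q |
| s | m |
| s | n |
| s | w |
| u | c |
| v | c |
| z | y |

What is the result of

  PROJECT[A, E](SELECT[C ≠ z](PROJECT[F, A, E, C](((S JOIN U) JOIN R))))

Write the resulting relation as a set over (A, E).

Natural join on E: {(34, 39, d, s), (34, 39, q, v), (34, 39, t, z), (34, 39, v, z), (5, 15, m, z), (5, 15, r, s), (5, 15, u, u), (5, 19, m, z), (5, 19, r, s), (5, 19, u, u), (5, 23, m, z), (5, 23, r, s), (5, 23, u, u), (5, 28, m, z), (5, 28, r, s), (5, 28, u, u), (9, 29, a, q), (9, 29, d, b), (9, 29, k, r), (9, 32, a, q), (9, 32, d, b), (9, 32, k, r)}
Natural join on C: {(34, 39, d, s, m), (34, 39, d, s, n), (34, 39, d, s, w), (34, 39, q, v, c), (34, 39, t, z, y), (34, 39, v, z, y), (5, 15, m, z, y), (5, 15, r, s, m), (5, 15, r, s, n), (5, 15, r, s, w), (5, 15, u, u, c), (5, 19, m, z, y), (5, 19, r, s, m), (5, 19, r, s, n), (5, 19, r, s, w), (5, 19, u, u, c), (5, 23, m, z, y), (5, 23, r, s, m), (5, 23, r, s, n), (5, 23, r, s, w), (5, 23, u, u, c), (5, 28, m, z, y), (5, 28, r, s, m), (5, 28, r, s, n), (5, 28, r, s, w), (5, 28, u, u, c), (9, 29, a, q, b), (9, 29, a, q, q), (9, 32, a, q, b), (9, 32, a, q, q)}
Projecting to F, A, E, C (17 duplicate(s) eliminated): {(a, b, 9, q), (a, q, 9, q), (d, m, 34, s), (d, n, 34, s), (d, w, 34, s), (m, y, 5, z), (q, c, 34, v), (r, m, 5, s), (r, n, 5, s), (r, w, 5, s), (t, y, 34, z), (u, c, 5, u), (v, y, 34, z)}
σ[C ≠ z]: keep tuples satisfying C ≠ z → {(a, b, 9, q), (a, q, 9, q), (d, m, 34, s), (d, n, 34, s), (d, w, 34, s), (q, c, 34, v), (r, m, 5, s), (r, n, 5, s), (r, w, 5, s), (u, c, 5, u)}
Projecting to A, E: {(b, 9), (c, 34), (c, 5), (m, 34), (m, 5), (n, 34), (n, 5), (q, 9), (w, 34), (w, 5)}

{(b, 9), (c, 34), (c, 5), (m, 34), (m, 5), (n, 34), (n, 5), (q, 9), (w, 34), (w, 5)}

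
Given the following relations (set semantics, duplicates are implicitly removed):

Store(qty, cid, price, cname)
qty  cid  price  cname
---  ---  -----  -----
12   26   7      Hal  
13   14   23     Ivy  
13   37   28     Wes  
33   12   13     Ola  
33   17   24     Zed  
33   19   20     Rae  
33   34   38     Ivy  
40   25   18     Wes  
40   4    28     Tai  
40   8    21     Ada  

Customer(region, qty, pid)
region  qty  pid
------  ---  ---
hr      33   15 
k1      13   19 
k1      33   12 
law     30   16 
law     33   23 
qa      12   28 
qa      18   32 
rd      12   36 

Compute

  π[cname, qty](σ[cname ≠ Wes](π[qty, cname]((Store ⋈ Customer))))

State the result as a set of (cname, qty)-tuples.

{(Hal, 12), (Ivy, 13), (Ivy, 33), (Ola, 33), (Rae, 33), (Zed, 33)}

Store ⋈ Customer (natural join on qty): {(12, 26, 7, Hal, qa, 28), (12, 26, 7, Hal, rd, 36), (13, 14, 23, Ivy, k1, 19), (13, 37, 28, Wes, k1, 19), (33, 12, 13, Ola, hr, 15), (33, 12, 13, Ola, k1, 12), (33, 12, 13, Ola, law, 23), (33, 17, 24, Zed, hr, 15), (33, 17, 24, Zed, k1, 12), (33, 17, 24, Zed, law, 23), (33, 19, 20, Rae, hr, 15), (33, 19, 20, Rae, k1, 12), (33, 19, 20, Rae, law, 23), (33, 34, 38, Ivy, hr, 15), (33, 34, 38, Ivy, k1, 12), (33, 34, 38, Ivy, law, 23)}
Keep only column(s) qty, cname (9 duplicate(s) eliminated): {(12, Hal), (13, Ivy), (13, Wes), (33, Ivy), (33, Ola), (33, Rae), (33, Zed)}
Filtering on cname ≠ Wes leaves {(12, Hal), (13, Ivy), (33, Ivy), (33, Ola), (33, Rae), (33, Zed)}.
Keep only column(s) cname, qty: {(Hal, 12), (Ivy, 13), (Ivy, 33), (Ola, 33), (Rae, 33), (Zed, 33)}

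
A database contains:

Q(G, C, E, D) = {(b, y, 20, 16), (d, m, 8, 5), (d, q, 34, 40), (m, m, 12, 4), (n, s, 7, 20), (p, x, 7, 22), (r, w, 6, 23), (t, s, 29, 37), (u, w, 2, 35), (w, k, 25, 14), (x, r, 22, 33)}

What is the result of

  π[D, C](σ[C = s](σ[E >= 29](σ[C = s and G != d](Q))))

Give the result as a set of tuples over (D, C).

Selection C = s and G != d: {(n, s, 7, 20), (t, s, 29, 37)}
Selection E >= 29: {(t, s, 29, 37)}
Selection C = s: {(t, s, 29, 37)}
Projecting to D, C: {(37, s)}

{(37, s)}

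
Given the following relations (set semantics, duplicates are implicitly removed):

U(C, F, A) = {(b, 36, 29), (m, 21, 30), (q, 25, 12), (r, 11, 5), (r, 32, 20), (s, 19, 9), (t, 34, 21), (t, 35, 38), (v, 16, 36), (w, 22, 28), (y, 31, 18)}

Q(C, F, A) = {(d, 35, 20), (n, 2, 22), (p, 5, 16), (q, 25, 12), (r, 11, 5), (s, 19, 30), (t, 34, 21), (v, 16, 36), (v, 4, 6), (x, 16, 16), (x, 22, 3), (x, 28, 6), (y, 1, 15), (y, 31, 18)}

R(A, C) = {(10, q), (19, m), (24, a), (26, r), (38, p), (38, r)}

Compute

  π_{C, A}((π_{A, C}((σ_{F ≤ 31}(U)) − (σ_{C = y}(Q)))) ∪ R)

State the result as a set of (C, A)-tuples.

σ[F ≤ 31]: keep tuples satisfying F ≤ 31 → {(m, 21, 30), (q, 25, 12), (r, 11, 5), (s, 19, 9), (v, 16, 36), (w, 22, 28), (y, 31, 18)}
σ[C = y]: keep tuples satisfying C = y → {(y, 1, 15), (y, 31, 18)}
Difference: {(m, 21, 30), (q, 25, 12), (r, 11, 5), (s, 19, 9), (v, 16, 36), (w, 22, 28), (y, 31, 18)} with {(y, 1, 15), (y, 31, 18)} → {(m, 21, 30), (q, 25, 12), (r, 11, 5), (s, 19, 9), (v, 16, 36), (w, 22, 28)}
π_{A, C} gives {(12, q), (28, w), (30, m), (36, v), (5, r), (9, s)}.
Union: {(12, q), (28, w), (30, m), (36, v), (5, r), (9, s)} with {(10, q), (19, m), (24, a), (26, r), (38, p), (38, r)} → {(10, q), (12, q), (19, m), (24, a), (26, r), (28, w), (30, m), (36, v), (38, p), (38, r), (5, r), (9, s)}
π_{C, A} gives {(a, 24), (m, 19), (m, 30), (p, 38), (q, 10), (q, 12), (r, 26), (r, 38), (r, 5), (s, 9), (v, 36), (w, 28)}.

{(a, 24), (m, 19), (m, 30), (p, 38), (q, 10), (q, 12), (r, 26), (r, 38), (r, 5), (s, 9), (v, 36), (w, 28)}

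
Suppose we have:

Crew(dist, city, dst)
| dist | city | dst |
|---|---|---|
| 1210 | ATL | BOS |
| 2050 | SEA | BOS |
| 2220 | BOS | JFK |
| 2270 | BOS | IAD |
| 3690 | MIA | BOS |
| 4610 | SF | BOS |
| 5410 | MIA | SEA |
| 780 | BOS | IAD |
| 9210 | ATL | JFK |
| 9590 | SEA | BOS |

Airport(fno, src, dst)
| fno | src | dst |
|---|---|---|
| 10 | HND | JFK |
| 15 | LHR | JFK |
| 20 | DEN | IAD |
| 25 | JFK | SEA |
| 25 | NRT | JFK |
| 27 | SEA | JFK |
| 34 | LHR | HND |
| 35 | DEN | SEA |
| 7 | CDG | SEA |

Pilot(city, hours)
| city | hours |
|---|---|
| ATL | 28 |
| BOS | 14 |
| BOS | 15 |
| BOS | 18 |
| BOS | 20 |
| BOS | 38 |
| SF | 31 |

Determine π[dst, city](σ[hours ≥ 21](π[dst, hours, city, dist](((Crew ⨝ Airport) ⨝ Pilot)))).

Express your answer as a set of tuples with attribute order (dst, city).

Natural join on dst: {(2220, BOS, JFK, 10, HND), (2220, BOS, JFK, 15, LHR), (2220, BOS, JFK, 25, NRT), (2220, BOS, JFK, 27, SEA), (2270, BOS, IAD, 20, DEN), (5410, MIA, SEA, 25, JFK), (5410, MIA, SEA, 35, DEN), (5410, MIA, SEA, 7, CDG), (780, BOS, IAD, 20, DEN), (9210, ATL, JFK, 10, HND), (9210, ATL, JFK, 15, LHR), (9210, ATL, JFK, 25, NRT), (9210, ATL, JFK, 27, SEA)}
Natural join on city: {(2220, BOS, JFK, 10, HND, 14), (2220, BOS, JFK, 10, HND, 15), (2220, BOS, JFK, 10, HND, 18), (2220, BOS, JFK, 10, HND, 20), (2220, BOS, JFK, 10, HND, 38), (2220, BOS, JFK, 15, LHR, 14), (2220, BOS, JFK, 15, LHR, 15), (2220, BOS, JFK, 15, LHR, 18), (2220, BOS, JFK, 15, LHR, 20), (2220, BOS, JFK, 15, LHR, 38), (2220, BOS, JFK, 25, NRT, 14), (2220, BOS, JFK, 25, NRT, 15), (2220, BOS, JFK, 25, NRT, 18), (2220, BOS, JFK, 25, NRT, 20), (2220, BOS, JFK, 25, NRT, 38), (2220, BOS, JFK, 27, SEA, 14), (2220, BOS, JFK, 27, SEA, 15), (2220, BOS, JFK, 27, SEA, 18), (2220, BOS, JFK, 27, SEA, 20), (2220, BOS, JFK, 27, SEA, 38), (2270, BOS, IAD, 20, DEN, 14), (2270, BOS, IAD, 20, DEN, 15), (2270, BOS, IAD, 20, DEN, 18), (2270, BOS, IAD, 20, DEN, 20), (2270, BOS, IAD, 20, DEN, 38), (780, BOS, IAD, 20, DEN, 14), (780, BOS, IAD, 20, DEN, 15), (780, BOS, IAD, 20, DEN, 18), (780, BOS, IAD, 20, DEN, 20), (780, BOS, IAD, 20, DEN, 38), (9210, ATL, JFK, 10, HND, 28), (9210, ATL, JFK, 15, LHR, 28), (9210, ATL, JFK, 25, NRT, 28), (9210, ATL, JFK, 27, SEA, 28)}
π[dst, hours, city, dist]: project onto (dst, hours, city, dist) (18 duplicate(s) eliminated) → {(IAD, 14, BOS, 2270), (IAD, 14, BOS, 780), (IAD, 15, BOS, 2270), (IAD, 15, BOS, 780), (IAD, 18, BOS, 2270), (IAD, 18, BOS, 780), (IAD, 20, BOS, 2270), (IAD, 20, BOS, 780), (IAD, 38, BOS, 2270), (IAD, 38, BOS, 780), (JFK, 14, BOS, 2220), (JFK, 15, BOS, 2220), (JFK, 18, BOS, 2220), (JFK, 20, BOS, 2220), (JFK, 28, ATL, 9210), (JFK, 38, BOS, 2220)}
Apply σ_{hours ≥ 21}; surviving tuples: {(IAD, 38, BOS, 2270), (IAD, 38, BOS, 780), (JFK, 28, ATL, 9210), (JFK, 38, BOS, 2220)}
π[dst, city]: project onto (dst, city) (1 duplicate(s) eliminated) → {(IAD, BOS), (JFK, ATL), (JFK, BOS)}

{(IAD, BOS), (JFK, ATL), (JFK, BOS)}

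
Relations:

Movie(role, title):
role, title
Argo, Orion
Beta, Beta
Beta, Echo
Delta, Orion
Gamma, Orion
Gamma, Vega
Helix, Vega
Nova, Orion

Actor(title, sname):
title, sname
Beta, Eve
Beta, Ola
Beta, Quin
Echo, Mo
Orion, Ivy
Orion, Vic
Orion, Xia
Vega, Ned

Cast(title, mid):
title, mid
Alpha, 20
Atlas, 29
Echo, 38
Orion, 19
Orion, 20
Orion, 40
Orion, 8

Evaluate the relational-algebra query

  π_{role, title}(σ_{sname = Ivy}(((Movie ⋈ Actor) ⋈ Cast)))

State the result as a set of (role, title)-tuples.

{(Argo, Orion), (Delta, Orion), (Gamma, Orion), (Nova, Orion)}

Natural join on title: {(Argo, Orion, Ivy), (Argo, Orion, Vic), (Argo, Orion, Xia), (Beta, Beta, Eve), (Beta, Beta, Ola), (Beta, Beta, Quin), (Beta, Echo, Mo), (Delta, Orion, Ivy), (Delta, Orion, Vic), (Delta, Orion, Xia), (Gamma, Orion, Ivy), (Gamma, Orion, Vic), (Gamma, Orion, Xia), (Gamma, Vega, Ned), (Helix, Vega, Ned), (Nova, Orion, Ivy), (Nova, Orion, Vic), (Nova, Orion, Xia)}
Natural join on title: {(Argo, Orion, Ivy, 19), (Argo, Orion, Ivy, 20), (Argo, Orion, Ivy, 40), (Argo, Orion, Ivy, 8), (Argo, Orion, Vic, 19), (Argo, Orion, Vic, 20), (Argo, Orion, Vic, 40), (Argo, Orion, Vic, 8), (Argo, Orion, Xia, 19), (Argo, Orion, Xia, 20), (Argo, Orion, Xia, 40), (Argo, Orion, Xia, 8), (Beta, Echo, Mo, 38), (Delta, Orion, Ivy, 19), (Delta, Orion, Ivy, 20), (Delta, Orion, Ivy, 40), (Delta, Orion, Ivy, 8), (Delta, Orion, Vic, 19), (Delta, Orion, Vic, 20), (Delta, Orion, Vic, 40), (Delta, Orion, Vic, 8), (Delta, Orion, Xia, 19), (Delta, Orion, Xia, 20), (Delta, Orion, Xia, 40), (Delta, Orion, Xia, 8), (Gamma, Orion, Ivy, 19), (Gamma, Orion, Ivy, 20), (Gamma, Orion, Ivy, 40), (Gamma, Orion, Ivy, 8), (Gamma, Orion, Vic, 19), (Gamma, Orion, Vic, 20), (Gamma, Orion, Vic, 40), (Gamma, Orion, Vic, 8), (Gamma, Orion, Xia, 19), (Gamma, Orion, Xia, 20), (Gamma, Orion, Xia, 40), (Gamma, Orion, Xia, 8), (Nova, Orion, Ivy, 19), (Nova, Orion, Ivy, 20), (Nova, Orion, Ivy, 40), (Nova, Orion, Ivy, 8), (Nova, Orion, Vic, 19), (Nova, Orion, Vic, 20), (Nova, Orion, Vic, 40), (Nova, Orion, Vic, 8), (Nova, Orion, Xia, 19), (Nova, Orion, Xia, 20), (Nova, Orion, Xia, 40), (Nova, Orion, Xia, 8)}
Selection sname = Ivy: {(Argo, Orion, Ivy, 19), (Argo, Orion, Ivy, 20), (Argo, Orion, Ivy, 40), (Argo, Orion, Ivy, 8), (Delta, Orion, Ivy, 19), (Delta, Orion, Ivy, 20), (Delta, Orion, Ivy, 40), (Delta, Orion, Ivy, 8), (Gamma, Orion, Ivy, 19), (Gamma, Orion, Ivy, 20), (Gamma, Orion, Ivy, 40), (Gamma, Orion, Ivy, 8), (Nova, Orion, Ivy, 19), (Nova, Orion, Ivy, 20), (Nova, Orion, Ivy, 40), (Nova, Orion, Ivy, 8)}
Projecting to role, title (12 duplicate(s) eliminated): {(Argo, Orion), (Delta, Orion), (Gamma, Orion), (Nova, Orion)}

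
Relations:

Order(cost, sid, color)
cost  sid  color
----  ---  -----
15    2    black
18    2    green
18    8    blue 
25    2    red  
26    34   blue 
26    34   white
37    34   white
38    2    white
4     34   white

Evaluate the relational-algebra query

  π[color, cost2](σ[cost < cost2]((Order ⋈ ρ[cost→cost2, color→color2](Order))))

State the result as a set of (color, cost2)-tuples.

ρ[cost→cost2, color→color2]: schema becomes (cost2, sid, color2); tuples unchanged.
Joining Order and ρ[cost→cost2, color→color2](Order) on sid yields {(15, 2, black, 15, black), (15, 2, black, 18, green), (15, 2, black, 25, red), (15, 2, black, 38, white), (18, 2, green, 15, black), (18, 2, green, 18, green), (18, 2, green, 25, red), (18, 2, green, 38, white), (18, 8, blue, 18, blue), (25, 2, red, 15, black), (25, 2, red, 18, green), (25, 2, red, 25, red), (25, 2, red, 38, white), (26, 34, blue, 26, blue), (26, 34, blue, 26, white), (26, 34, blue, 37, white), (26, 34, blue, 4, white), (26, 34, white, 26, blue), (26, 34, white, 26, white), (26, 34, white, 37, white), (26, 34, white, 4, white), (37, 34, white, 26, blue), (37, 34, white, 26, white), (37, 34, white, 37, white), (37, 34, white, 4, white), (38, 2, white, 15, black), (38, 2, white, 18, green), (38, 2, white, 25, red), (38, 2, white, 38, white), (4, 34, white, 26, blue), (4, 34, white, 26, white), (4, 34, white, 37, white), (4, 34, white, 4, white)}.
Selection cost < cost2: {(15, 2, black, 18, green), (15, 2, black, 25, red), (15, 2, black, 38, white), (18, 2, green, 25, red), (18, 2, green, 38, white), (25, 2, red, 38, white), (26, 34, blue, 37, white), (26, 34, white, 37, white), (4, 34, white, 26, blue), (4, 34, white, 26, white), (4, 34, white, 37, white)}
π[color, cost2]: project onto (color, cost2) (2 duplicate(s) eliminated) → {(black, 18), (black, 25), (black, 38), (blue, 37), (green, 25), (green, 38), (red, 38), (white, 26), (white, 37)}

{(black, 18), (black, 25), (black, 38), (blue, 37), (green, 25), (green, 38), (red, 38), (white, 26), (white, 37)}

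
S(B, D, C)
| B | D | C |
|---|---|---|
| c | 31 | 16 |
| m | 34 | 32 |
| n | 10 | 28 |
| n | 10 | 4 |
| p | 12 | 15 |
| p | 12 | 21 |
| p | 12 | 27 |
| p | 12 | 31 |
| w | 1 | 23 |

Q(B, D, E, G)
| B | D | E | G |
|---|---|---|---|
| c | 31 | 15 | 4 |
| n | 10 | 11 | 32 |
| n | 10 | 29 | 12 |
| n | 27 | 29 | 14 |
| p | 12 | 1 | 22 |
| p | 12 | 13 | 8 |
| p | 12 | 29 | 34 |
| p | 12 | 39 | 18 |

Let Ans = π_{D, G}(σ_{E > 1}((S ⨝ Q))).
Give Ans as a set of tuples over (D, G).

{(10, 12), (10, 32), (12, 18), (12, 34), (12, 8), (31, 4)}

Natural join on B, D: {(c, 31, 16, 15, 4), (n, 10, 28, 11, 32), (n, 10, 28, 29, 12), (n, 10, 4, 11, 32), (n, 10, 4, 29, 12), (p, 12, 15, 1, 22), (p, 12, 15, 13, 8), (p, 12, 15, 29, 34), (p, 12, 15, 39, 18), (p, 12, 21, 1, 22), (p, 12, 21, 13, 8), (p, 12, 21, 29, 34), (p, 12, 21, 39, 18), (p, 12, 27, 1, 22), (p, 12, 27, 13, 8), (p, 12, 27, 29, 34), (p, 12, 27, 39, 18), (p, 12, 31, 1, 22), (p, 12, 31, 13, 8), (p, 12, 31, 29, 34), (p, 12, 31, 39, 18)}
Filtering on E > 1 leaves {(c, 31, 16, 15, 4), (n, 10, 28, 11, 32), (n, 10, 28, 29, 12), (n, 10, 4, 11, 32), (n, 10, 4, 29, 12), (p, 12, 15, 13, 8), (p, 12, 15, 29, 34), (p, 12, 15, 39, 18), (p, 12, 21, 13, 8), (p, 12, 21, 29, 34), (p, 12, 21, 39, 18), (p, 12, 27, 13, 8), (p, 12, 27, 29, 34), (p, 12, 27, 39, 18), (p, 12, 31, 13, 8), (p, 12, 31, 29, 34), (p, 12, 31, 39, 18)}.
π_{D, G} gives {(10, 12), (10, 32), (12, 18), (12, 34), (12, 8), (31, 4)} (11 duplicate(s) eliminated).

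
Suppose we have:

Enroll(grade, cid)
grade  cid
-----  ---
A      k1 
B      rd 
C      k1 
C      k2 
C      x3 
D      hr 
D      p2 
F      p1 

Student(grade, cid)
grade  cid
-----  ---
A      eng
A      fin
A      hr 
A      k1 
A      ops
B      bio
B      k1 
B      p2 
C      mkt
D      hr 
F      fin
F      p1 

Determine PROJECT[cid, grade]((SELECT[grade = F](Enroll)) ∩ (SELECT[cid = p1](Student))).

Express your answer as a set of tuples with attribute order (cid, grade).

{(p1, F)}

σ[grade = F]: keep tuples satisfying grade = F → {(F, p1)}
σ[cid = p1]: keep tuples satisfying cid = p1 → {(F, p1)}
Taking the intersection: {(F, p1)}
π_{cid, grade} gives {(p1, F)}.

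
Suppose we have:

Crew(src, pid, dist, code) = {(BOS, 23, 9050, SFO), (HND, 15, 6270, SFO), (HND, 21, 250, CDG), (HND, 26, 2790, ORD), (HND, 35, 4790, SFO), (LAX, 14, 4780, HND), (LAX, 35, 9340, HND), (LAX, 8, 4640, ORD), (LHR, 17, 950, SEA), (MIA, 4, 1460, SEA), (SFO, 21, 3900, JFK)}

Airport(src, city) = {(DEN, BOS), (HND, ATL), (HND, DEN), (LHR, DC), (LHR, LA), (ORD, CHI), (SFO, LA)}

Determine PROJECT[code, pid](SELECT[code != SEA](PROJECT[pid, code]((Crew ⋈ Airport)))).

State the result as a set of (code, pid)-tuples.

{(CDG, 21), (JFK, 21), (ORD, 26), (SFO, 15), (SFO, 35)}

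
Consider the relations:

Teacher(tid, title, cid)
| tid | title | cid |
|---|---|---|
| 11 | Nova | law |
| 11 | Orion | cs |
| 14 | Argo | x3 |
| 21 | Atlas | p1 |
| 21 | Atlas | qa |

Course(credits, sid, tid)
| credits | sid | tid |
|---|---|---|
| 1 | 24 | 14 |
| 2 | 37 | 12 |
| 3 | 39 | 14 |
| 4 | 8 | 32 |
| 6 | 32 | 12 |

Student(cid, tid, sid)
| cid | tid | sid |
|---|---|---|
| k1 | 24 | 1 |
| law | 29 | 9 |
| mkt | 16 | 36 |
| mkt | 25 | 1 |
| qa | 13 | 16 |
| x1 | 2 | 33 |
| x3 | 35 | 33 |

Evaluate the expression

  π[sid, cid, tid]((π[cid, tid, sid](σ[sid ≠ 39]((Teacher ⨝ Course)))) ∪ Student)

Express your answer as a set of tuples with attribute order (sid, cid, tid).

{(1, k1, 24), (1, mkt, 25), (16, qa, 13), (24, x3, 14), (33, x1, 2), (33, x3, 35), (36, mkt, 16), (9, law, 29)}

Joining Teacher and Course on tid yields {(14, Argo, x3, 1, 24), (14, Argo, x3, 3, 39)}.
Filtering on sid ≠ 39 leaves {(14, Argo, x3, 1, 24)}.
π_{cid, tid, sid} gives {(x3, 14, 24)}.
Taking the union: {(k1, 24, 1), (law, 29, 9), (mkt, 16, 36), (mkt, 25, 1), (qa, 13, 16), (x1, 2, 33), (x3, 14, 24), (x3, 35, 33)}
π_{sid, cid, tid} gives {(1, k1, 24), (1, mkt, 25), (16, qa, 13), (24, x3, 14), (33, x1, 2), (33, x3, 35), (36, mkt, 16), (9, law, 29)}.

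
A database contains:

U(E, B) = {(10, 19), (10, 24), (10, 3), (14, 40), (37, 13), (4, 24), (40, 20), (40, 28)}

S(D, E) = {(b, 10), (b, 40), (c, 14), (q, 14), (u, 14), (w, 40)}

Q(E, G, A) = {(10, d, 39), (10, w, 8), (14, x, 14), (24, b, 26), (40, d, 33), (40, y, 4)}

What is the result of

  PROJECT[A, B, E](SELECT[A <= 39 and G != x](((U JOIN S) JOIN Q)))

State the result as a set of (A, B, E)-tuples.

{(33, 20, 40), (33, 28, 40), (39, 19, 10), (39, 24, 10), (39, 3, 10), (4, 20, 40), (4, 28, 40), (8, 19, 10), (8, 24, 10), (8, 3, 10)}

U ⋈ S (natural join on E): {(10, 19, b), (10, 24, b), (10, 3, b), (14, 40, c), (14, 40, q), (14, 40, u), (40, 20, b), (40, 20, w), (40, 28, b), (40, 28, w)}
(U JOIN S) ⋈ Q (natural join on E): {(10, 19, b, d, 39), (10, 19, b, w, 8), (10, 24, b, d, 39), (10, 24, b, w, 8), (10, 3, b, d, 39), (10, 3, b, w, 8), (14, 40, c, x, 14), (14, 40, q, x, 14), (14, 40, u, x, 14), (40, 20, b, d, 33), (40, 20, b, y, 4), (40, 20, w, d, 33), (40, 20, w, y, 4), (40, 28, b, d, 33), (40, 28, b, y, 4), (40, 28, w, d, 33), (40, 28, w, y, 4)}
Filtering on A <= 39 and G != x leaves {(10, 19, b, d, 39), (10, 19, b, w, 8), (10, 24, b, d, 39), (10, 24, b, w, 8), (10, 3, b, d, 39), (10, 3, b, w, 8), (40, 20, b, d, 33), (40, 20, b, y, 4), (40, 20, w, d, 33), (40, 20, w, y, 4), (40, 28, b, d, 33), (40, 28, b, y, 4), (40, 28, w, d, 33), (40, 28, w, y, 4)}.
Keep only column(s) A, B, E (4 duplicate(s) eliminated): {(33, 20, 40), (33, 28, 40), (39, 19, 10), (39, 24, 10), (39, 3, 10), (4, 20, 40), (4, 28, 40), (8, 19, 10), (8, 24, 10), (8, 3, 10)}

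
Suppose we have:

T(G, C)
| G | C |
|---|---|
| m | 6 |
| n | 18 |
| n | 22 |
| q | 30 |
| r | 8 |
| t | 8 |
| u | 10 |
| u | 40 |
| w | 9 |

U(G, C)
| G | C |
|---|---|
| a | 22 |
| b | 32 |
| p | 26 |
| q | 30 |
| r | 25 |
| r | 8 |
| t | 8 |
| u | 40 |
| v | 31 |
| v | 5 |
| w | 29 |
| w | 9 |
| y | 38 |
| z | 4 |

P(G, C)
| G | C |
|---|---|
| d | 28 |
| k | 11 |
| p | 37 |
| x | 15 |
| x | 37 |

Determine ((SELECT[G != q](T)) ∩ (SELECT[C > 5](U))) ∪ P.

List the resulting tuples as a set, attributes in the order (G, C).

Apply σ_{G != q}; surviving tuples: {(m, 6), (n, 18), (n, 22), (r, 8), (t, 8), (u, 10), (u, 40), (w, 9)}
Apply σ_{C > 5}; surviving tuples: {(a, 22), (b, 32), (p, 26), (q, 30), (r, 25), (r, 8), (t, 8), (u, 40), (v, 31), (w, 29), (w, 9), (y, 38)}
Intersection: {(m, 6), (n, 18), (n, 22), (r, 8), (t, 8), (u, 10), (u, 40), (w, 9)} with {(a, 22), (b, 32), (p, 26), (q, 30), (r, 25), (r, 8), (t, 8), (u, 40), (v, 31), (w, 29), (w, 9), (y, 38)} → {(r, 8), (t, 8), (u, 40), (w, 9)}
Union: {(r, 8), (t, 8), (u, 40), (w, 9)} with {(d, 28), (k, 11), (p, 37), (x, 15), (x, 37)} → {(d, 28), (k, 11), (p, 37), (r, 8), (t, 8), (u, 40), (w, 9), (x, 15), (x, 37)}

{(d, 28), (k, 11), (p, 37), (r, 8), (t, 8), (u, 40), (w, 9), (x, 15), (x, 37)}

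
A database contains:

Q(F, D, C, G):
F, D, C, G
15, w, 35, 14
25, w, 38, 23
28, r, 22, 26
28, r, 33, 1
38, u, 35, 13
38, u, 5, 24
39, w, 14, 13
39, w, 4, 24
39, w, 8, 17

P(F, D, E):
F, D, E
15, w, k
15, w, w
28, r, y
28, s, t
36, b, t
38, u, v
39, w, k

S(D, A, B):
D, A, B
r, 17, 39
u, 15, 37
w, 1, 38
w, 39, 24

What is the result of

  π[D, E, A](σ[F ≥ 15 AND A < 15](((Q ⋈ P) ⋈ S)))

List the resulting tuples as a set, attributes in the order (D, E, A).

Q ⋈ P (natural join on F, D): {(15, w, 35, 14, k), (15, w, 35, 14, w), (28, r, 22, 26, y), (28, r, 33, 1, y), (38, u, 35, 13, v), (38, u, 5, 24, v), (39, w, 14, 13, k), (39, w, 4, 24, k), (39, w, 8, 17, k)}
(Q ⋈ P) ⋈ S (natural join on D): {(15, w, 35, 14, k, 1, 38), (15, w, 35, 14, k, 39, 24), (15, w, 35, 14, w, 1, 38), (15, w, 35, 14, w, 39, 24), (28, r, 22, 26, y, 17, 39), (28, r, 33, 1, y, 17, 39), (38, u, 35, 13, v, 15, 37), (38, u, 5, 24, v, 15, 37), (39, w, 14, 13, k, 1, 38), (39, w, 14, 13, k, 39, 24), (39, w, 4, 24, k, 1, 38), (39, w, 4, 24, k, 39, 24), (39, w, 8, 17, k, 1, 38), (39, w, 8, 17, k, 39, 24)}
Selection F ≥ 15 AND A < 15: {(15, w, 35, 14, k, 1, 38), (15, w, 35, 14, w, 1, 38), (39, w, 14, 13, k, 1, 38), (39, w, 4, 24, k, 1, 38), (39, w, 8, 17, k, 1, 38)}
Keep only column(s) D, E, A (3 duplicate(s) eliminated): {(w, k, 1), (w, w, 1)}

{(w, k, 1), (w, w, 1)}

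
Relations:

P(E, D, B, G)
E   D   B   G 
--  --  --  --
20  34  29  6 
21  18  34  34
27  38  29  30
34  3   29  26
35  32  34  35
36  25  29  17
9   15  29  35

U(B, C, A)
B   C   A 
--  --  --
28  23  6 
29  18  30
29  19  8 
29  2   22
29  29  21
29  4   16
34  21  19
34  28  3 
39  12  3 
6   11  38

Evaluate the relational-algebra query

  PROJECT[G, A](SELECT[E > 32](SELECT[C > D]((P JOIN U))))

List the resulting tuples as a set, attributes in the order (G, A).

Joining P and U on B yields {(20, 34, 29, 6, 18, 30), (20, 34, 29, 6, 19, 8), (20, 34, 29, 6, 2, 22), (20, 34, 29, 6, 29, 21), (20, 34, 29, 6, 4, 16), (21, 18, 34, 34, 21, 19), (21, 18, 34, 34, 28, 3), (27, 38, 29, 30, 18, 30), (27, 38, 29, 30, 19, 8), (27, 38, 29, 30, 2, 22), (27, 38, 29, 30, 29, 21), (27, 38, 29, 30, 4, 16), (34, 3, 29, 26, 18, 30), (34, 3, 29, 26, 19, 8), (34, 3, 29, 26, 2, 22), (34, 3, 29, 26, 29, 21), (34, 3, 29, 26, 4, 16), (35, 32, 34, 35, 21, 19), (35, 32, 34, 35, 28, 3), (36, 25, 29, 17, 18, 30), (36, 25, 29, 17, 19, 8), (36, 25, 29, 17, 2, 22), (36, 25, 29, 17, 29, 21), (36, 25, 29, 17, 4, 16), (9, 15, 29, 35, 18, 30), (9, 15, 29, 35, 19, 8), (9, 15, 29, 35, 2, 22), (9, 15, 29, 35, 29, 21), (9, 15, 29, 35, 4, 16)}.
σ[C > D]: keep tuples satisfying C > D → {(21, 18, 34, 34, 21, 19), (21, 18, 34, 34, 28, 3), (34, 3, 29, 26, 18, 30), (34, 3, 29, 26, 19, 8), (34, 3, 29, 26, 29, 21), (34, 3, 29, 26, 4, 16), (36, 25, 29, 17, 29, 21), (9, 15, 29, 35, 18, 30), (9, 15, 29, 35, 19, 8), (9, 15, 29, 35, 29, 21)}
σ[E > 32]: keep tuples satisfying E > 32 → {(34, 3, 29, 26, 18, 30), (34, 3, 29, 26, 19, 8), (34, 3, 29, 26, 29, 21), (34, 3, 29, 26, 4, 16), (36, 25, 29, 17, 29, 21)}
Keep only column(s) G, A: {(17, 21), (26, 16), (26, 21), (26, 30), (26, 8)}

{(17, 21), (26, 16), (26, 21), (26, 30), (26, 8)}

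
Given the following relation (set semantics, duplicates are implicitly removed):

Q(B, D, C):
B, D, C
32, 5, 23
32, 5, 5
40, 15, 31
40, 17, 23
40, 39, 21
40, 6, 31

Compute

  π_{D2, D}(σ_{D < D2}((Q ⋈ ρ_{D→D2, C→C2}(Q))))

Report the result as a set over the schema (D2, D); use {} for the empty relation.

{(15, 6), (17, 15), (17, 6), (39, 15), (39, 17), (39, 6)}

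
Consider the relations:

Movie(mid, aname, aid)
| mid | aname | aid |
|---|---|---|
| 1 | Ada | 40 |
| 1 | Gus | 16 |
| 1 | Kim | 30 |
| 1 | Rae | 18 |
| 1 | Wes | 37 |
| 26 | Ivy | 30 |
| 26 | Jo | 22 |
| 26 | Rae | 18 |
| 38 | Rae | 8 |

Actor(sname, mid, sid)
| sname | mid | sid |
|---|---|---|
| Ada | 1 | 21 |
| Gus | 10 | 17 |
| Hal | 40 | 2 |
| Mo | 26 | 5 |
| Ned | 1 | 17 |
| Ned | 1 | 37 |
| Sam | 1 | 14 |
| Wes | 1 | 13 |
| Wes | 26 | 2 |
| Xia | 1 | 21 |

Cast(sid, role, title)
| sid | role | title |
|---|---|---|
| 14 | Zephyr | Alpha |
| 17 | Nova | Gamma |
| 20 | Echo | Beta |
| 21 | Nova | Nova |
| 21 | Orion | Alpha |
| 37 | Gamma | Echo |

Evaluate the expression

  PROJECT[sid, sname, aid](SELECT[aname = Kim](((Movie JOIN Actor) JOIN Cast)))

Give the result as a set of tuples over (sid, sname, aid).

{(14, Sam, 30), (17, Ned, 30), (21, Ada, 30), (21, Xia, 30), (37, Ned, 30)}

Movie ⋈ Actor (natural join on mid): {(1, Ada, 40, Ada, 21), (1, Ada, 40, Ned, 17), (1, Ada, 40, Ned, 37), (1, Ada, 40, Sam, 14), (1, Ada, 40, Wes, 13), (1, Ada, 40, Xia, 21), (1, Gus, 16, Ada, 21), (1, Gus, 16, Ned, 17), (1, Gus, 16, Ned, 37), (1, Gus, 16, Sam, 14), (1, Gus, 16, Wes, 13), (1, Gus, 16, Xia, 21), (1, Kim, 30, Ada, 21), (1, Kim, 30, Ned, 17), (1, Kim, 30, Ned, 37), (1, Kim, 30, Sam, 14), (1, Kim, 30, Wes, 13), (1, Kim, 30, Xia, 21), (1, Rae, 18, Ada, 21), (1, Rae, 18, Ned, 17), (1, Rae, 18, Ned, 37), (1, Rae, 18, Sam, 14), (1, Rae, 18, Wes, 13), (1, Rae, 18, Xia, 21), (1, Wes, 37, Ada, 21), (1, Wes, 37, Ned, 17), (1, Wes, 37, Ned, 37), (1, Wes, 37, Sam, 14), (1, Wes, 37, Wes, 13), (1, Wes, 37, Xia, 21), (26, Ivy, 30, Mo, 5), (26, Ivy, 30, Wes, 2), (26, Jo, 22, Mo, 5), (26, Jo, 22, Wes, 2), (26, Rae, 18, Mo, 5), (26, Rae, 18, Wes, 2)}
(Movie JOIN Actor) ⋈ Cast (natural join on sid): {(1, Ada, 40, Ada, 21, Nova, Nova), (1, Ada, 40, Ada, 21, Orion, Alpha), (1, Ada, 40, Ned, 17, Nova, Gamma), (1, Ada, 40, Ned, 37, Gamma, Echo), (1, Ada, 40, Sam, 14, Zephyr, Alpha), (1, Ada, 40, Xia, 21, Nova, Nova), (1, Ada, 40, Xia, 21, Orion, Alpha), (1, Gus, 16, Ada, 21, Nova, Nova), (1, Gus, 16, Ada, 21, Orion, Alpha), (1, Gus, 16, Ned, 17, Nova, Gamma), (1, Gus, 16, Ned, 37, Gamma, Echo), (1, Gus, 16, Sam, 14, Zephyr, Alpha), (1, Gus, 16, Xia, 21, Nova, Nova), (1, Gus, 16, Xia, 21, Orion, Alpha), (1, Kim, 30, Ada, 21, Nova, Nova), (1, Kim, 30, Ada, 21, Orion, Alpha), (1, Kim, 30, Ned, 17, Nova, Gamma), (1, Kim, 30, Ned, 37, Gamma, Echo), (1, Kim, 30, Sam, 14, Zephyr, Alpha), (1, Kim, 30, Xia, 21, Nova, Nova), (1, Kim, 30, Xia, 21, Orion, Alpha), (1, Rae, 18, Ada, 21, Nova, Nova), (1, Rae, 18, Ada, 21, Orion, Alpha), (1, Rae, 18, Ned, 17, Nova, Gamma), (1, Rae, 18, Ned, 37, Gamma, Echo), (1, Rae, 18, Sam, 14, Zephyr, Alpha), (1, Rae, 18, Xia, 21, Nova, Nova), (1, Rae, 18, Xia, 21, Orion, Alpha), (1, Wes, 37, Ada, 21, Nova, Nova), (1, Wes, 37, Ada, 21, Orion, Alpha), (1, Wes, 37, Ned, 17, Nova, Gamma), (1, Wes, 37, Ned, 37, Gamma, Echo), (1, Wes, 37, Sam, 14, Zephyr, Alpha), (1, Wes, 37, Xia, 21, Nova, Nova), (1, Wes, 37, Xia, 21, Orion, Alpha)}
Filtering on aname = Kim leaves {(1, Kim, 30, Ada, 21, Nova, Nova), (1, Kim, 30, Ada, 21, Orion, Alpha), (1, Kim, 30, Ned, 17, Nova, Gamma), (1, Kim, 30, Ned, 37, Gamma, Echo), (1, Kim, 30, Sam, 14, Zephyr, Alpha), (1, Kim, 30, Xia, 21, Nova, Nova), (1, Kim, 30, Xia, 21, Orion, Alpha)}.
π[sid, sname, aid]: project onto (sid, sname, aid) (2 duplicate(s) eliminated) → {(14, Sam, 30), (17, Ned, 30), (21, Ada, 30), (21, Xia, 30), (37, Ned, 30)}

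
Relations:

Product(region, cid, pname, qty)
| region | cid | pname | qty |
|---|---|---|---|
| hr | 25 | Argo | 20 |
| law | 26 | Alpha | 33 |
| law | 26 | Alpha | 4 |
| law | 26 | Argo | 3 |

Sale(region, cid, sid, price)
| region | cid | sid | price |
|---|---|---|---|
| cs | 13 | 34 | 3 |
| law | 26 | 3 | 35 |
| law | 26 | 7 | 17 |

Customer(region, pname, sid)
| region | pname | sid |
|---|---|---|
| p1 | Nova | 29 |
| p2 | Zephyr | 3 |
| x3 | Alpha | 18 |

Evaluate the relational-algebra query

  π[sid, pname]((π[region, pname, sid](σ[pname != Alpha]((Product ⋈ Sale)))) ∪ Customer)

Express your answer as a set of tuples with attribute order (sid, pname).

Product ⋈ Sale (natural join on region, cid): {(law, 26, Alpha, 33, 3, 35), (law, 26, Alpha, 33, 7, 17), (law, 26, Alpha, 4, 3, 35), (law, 26, Alpha, 4, 7, 17), (law, 26, Argo, 3, 3, 35), (law, 26, Argo, 3, 7, 17)}
Apply σ_{pname != Alpha}; surviving tuples: {(law, 26, Argo, 3, 3, 35), (law, 26, Argo, 3, 7, 17)}
π_{region, pname, sid} gives {(law, Argo, 3), (law, Argo, 7)}.
Set union of the two operands is {(law, Argo, 3), (law, Argo, 7), (p1, Nova, 29), (p2, Zephyr, 3), (x3, Alpha, 18)}.
π_{sid, pname} gives {(18, Alpha), (29, Nova), (3, Argo), (3, Zephyr), (7, Argo)}.

{(18, Alpha), (29, Nova), (3, Argo), (3, Zephyr), (7, Argo)}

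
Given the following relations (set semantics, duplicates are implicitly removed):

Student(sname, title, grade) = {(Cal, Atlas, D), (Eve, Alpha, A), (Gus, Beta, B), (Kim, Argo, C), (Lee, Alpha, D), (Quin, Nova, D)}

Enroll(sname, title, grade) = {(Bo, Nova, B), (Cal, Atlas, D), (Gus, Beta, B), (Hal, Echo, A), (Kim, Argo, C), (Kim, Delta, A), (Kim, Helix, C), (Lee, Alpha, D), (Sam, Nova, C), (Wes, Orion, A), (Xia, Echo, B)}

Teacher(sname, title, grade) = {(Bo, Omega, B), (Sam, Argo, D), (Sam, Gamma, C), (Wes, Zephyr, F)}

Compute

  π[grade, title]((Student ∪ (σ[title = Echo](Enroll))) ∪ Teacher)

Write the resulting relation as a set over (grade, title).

σ[title = Echo]: keep tuples satisfying title = Echo → {(Hal, Echo, A), (Xia, Echo, B)}
Set union of the two operands is {(Cal, Atlas, D), (Eve, Alpha, A), (Gus, Beta, B), (Hal, Echo, A), (Kim, Argo, C), (Lee, Alpha, D), (Quin, Nova, D), (Xia, Echo, B)}.
Set union of the two operands is {(Bo, Omega, B), (Cal, Atlas, D), (Eve, Alpha, A), (Gus, Beta, B), (Hal, Echo, A), (Kim, Argo, C), (Lee, Alpha, D), (Quin, Nova, D), (Sam, Argo, D), (Sam, Gamma, C), (Wes, Zephyr, F), (Xia, Echo, B)}.
Keep only column(s) grade, title: {(A, Alpha), (A, Echo), (B, Beta), (B, Echo), (B, Omega), (C, Argo), (C, Gamma), (D, Alpha), (D, Argo), (D, Atlas), (D, Nova), (F, Zephyr)}

{(A, Alpha), (A, Echo), (B, Beta), (B, Echo), (B, Omega), (C, Argo), (C, Gamma), (D, Alpha), (D, Argo), (D, Atlas), (D, Nova), (F, Zephyr)}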